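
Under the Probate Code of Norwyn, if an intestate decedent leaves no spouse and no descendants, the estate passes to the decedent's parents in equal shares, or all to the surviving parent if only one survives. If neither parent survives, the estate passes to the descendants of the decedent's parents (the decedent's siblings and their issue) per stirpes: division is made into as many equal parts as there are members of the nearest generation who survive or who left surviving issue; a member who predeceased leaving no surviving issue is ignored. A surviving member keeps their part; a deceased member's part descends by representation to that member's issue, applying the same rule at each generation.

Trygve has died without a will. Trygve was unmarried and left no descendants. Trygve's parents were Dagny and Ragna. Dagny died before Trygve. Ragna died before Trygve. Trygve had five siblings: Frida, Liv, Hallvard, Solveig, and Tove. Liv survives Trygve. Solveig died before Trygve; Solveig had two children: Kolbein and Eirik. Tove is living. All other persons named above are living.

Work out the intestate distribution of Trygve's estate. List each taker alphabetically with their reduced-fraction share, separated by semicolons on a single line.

Neither parent survives and there are no descendants, so the estate passes to Trygve's siblings and their issue per stirpes.
The estate is divided into 5 equal shares of 1/5 among Frida, Liv, Hallvard, Solveig, Tove.
Frida is living and takes 1/5.
Liv is living and takes 1/5.
Hallvard is living and takes 1/5.
Solveig predeceased; the 1/5 allotted to Solveig's branch passes to Solveig's issue by representation.
The 1/5 is divided into 2 equal shares of 1/10 among Kolbein, Eirik.
Kolbein is living and takes 1/10.
Eirik is living and takes 1/10.
Tove is living and takes 1/5.

Eirik 1/10; Frida 1/5; Hallvard 1/5; Kolbein 1/10; Liv 1/5; Tove 1/5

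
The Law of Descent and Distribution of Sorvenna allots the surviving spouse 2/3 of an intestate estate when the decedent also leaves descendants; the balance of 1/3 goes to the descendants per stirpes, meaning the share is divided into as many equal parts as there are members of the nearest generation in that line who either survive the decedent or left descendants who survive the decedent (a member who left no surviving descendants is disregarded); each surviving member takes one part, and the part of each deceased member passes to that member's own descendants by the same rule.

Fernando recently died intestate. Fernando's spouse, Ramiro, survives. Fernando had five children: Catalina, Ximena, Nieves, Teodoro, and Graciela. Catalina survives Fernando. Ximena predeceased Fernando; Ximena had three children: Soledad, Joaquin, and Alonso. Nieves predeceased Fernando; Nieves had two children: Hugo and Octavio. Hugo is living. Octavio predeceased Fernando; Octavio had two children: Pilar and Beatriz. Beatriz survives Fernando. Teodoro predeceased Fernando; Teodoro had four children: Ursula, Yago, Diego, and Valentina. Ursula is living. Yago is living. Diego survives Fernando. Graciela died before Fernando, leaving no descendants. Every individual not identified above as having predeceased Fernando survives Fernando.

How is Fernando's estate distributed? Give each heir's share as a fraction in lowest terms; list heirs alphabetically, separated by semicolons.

Alonso 1/36; Beatriz 1/48; Catalina 1/12; Diego 1/48; Hugo 1/24; Joaquin 1/36; Pilar 1/48; Ramiro 2/3; Soledad 1/36; Ursula 1/48; Valentina 1/48; Yago 1/48

Ramiro, as surviving spouse, takes 2/3.
The remaining 1/3 passes to Fernando's descendants per stirpes.
Graciela left no surviving issue, so that branch lapses and is disregarded.
The 1/3 is divided into 4 equal shares of 1/12 among Catalina, Ximena, Nieves, Teodoro.
Catalina is living and takes 1/12.
Ximena predeceased; the 1/12 allotted to Ximena's branch passes to Ximena's issue by representation.
The 1/12 is divided into 3 equal shares of 1/36 among Soledad, Joaquin, Alonso.
Soledad is living and takes 1/36.
Joaquin is living and takes 1/36.
Alonso is living and takes 1/36.
Nieves predeceased; the 1/12 allotted to Nieves's branch passes to Nieves's issue by representation.
The 1/12 is divided into 2 equal shares of 1/24 among Hugo, Octavio.
Hugo is living and takes 1/24.
Octavio predeceased; the 1/24 allotted to Octavio's branch passes to Octavio's issue by representation.
The 1/24 is divided into 2 equal shares of 1/48 among Pilar, Beatriz.
Pilar is living and takes 1/48.
Beatriz is living and takes 1/48.
Teodoro predeceased; the 1/12 allotted to Teodoro's branch passes to Teodoro's issue by representation.
The 1/12 is divided into 4 equal shares of 1/48 among Ursula, Yago, Diego, Valentina.
Ursula is living and takes 1/48.
Yago is living and takes 1/48.
Diego is living and takes 1/48.
Valentina is living and takes 1/48.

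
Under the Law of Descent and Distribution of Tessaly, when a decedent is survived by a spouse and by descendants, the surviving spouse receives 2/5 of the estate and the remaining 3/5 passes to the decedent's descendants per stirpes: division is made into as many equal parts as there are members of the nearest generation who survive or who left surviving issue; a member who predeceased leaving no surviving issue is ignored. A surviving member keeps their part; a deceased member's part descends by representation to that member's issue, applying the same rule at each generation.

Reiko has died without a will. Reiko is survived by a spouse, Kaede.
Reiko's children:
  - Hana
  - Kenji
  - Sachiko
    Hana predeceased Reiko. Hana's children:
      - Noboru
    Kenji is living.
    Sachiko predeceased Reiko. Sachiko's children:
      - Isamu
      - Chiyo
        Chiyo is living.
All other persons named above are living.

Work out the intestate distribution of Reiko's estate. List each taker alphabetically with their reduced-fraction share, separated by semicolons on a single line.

Chiyo 1/10; Isamu 1/10; Kaede 2/5; Kenji 1/5; Noboru 1/5

Kaede, as surviving spouse, takes 2/5.
The remaining 3/5 passes to Reiko's descendants per stirpes.
The 3/5 is divided into 3 equal shares of 1/5 among Hana, Kenji, Sachiko.
Hana predeceased; the 1/5 allotted to Hana's branch passes to Hana's issue by representation.
Noboru is the sole taker at this level and receives the full 1/5.
Kenji is living and takes 1/5.
Sachiko predeceased; the 1/5 allotted to Sachiko's branch passes to Sachiko's issue by representation.
The 1/5 is divided into 2 equal shares of 1/10 among Isamu, Chiyo.
Isamu is living and takes 1/10.
Chiyo is living and takes 1/10.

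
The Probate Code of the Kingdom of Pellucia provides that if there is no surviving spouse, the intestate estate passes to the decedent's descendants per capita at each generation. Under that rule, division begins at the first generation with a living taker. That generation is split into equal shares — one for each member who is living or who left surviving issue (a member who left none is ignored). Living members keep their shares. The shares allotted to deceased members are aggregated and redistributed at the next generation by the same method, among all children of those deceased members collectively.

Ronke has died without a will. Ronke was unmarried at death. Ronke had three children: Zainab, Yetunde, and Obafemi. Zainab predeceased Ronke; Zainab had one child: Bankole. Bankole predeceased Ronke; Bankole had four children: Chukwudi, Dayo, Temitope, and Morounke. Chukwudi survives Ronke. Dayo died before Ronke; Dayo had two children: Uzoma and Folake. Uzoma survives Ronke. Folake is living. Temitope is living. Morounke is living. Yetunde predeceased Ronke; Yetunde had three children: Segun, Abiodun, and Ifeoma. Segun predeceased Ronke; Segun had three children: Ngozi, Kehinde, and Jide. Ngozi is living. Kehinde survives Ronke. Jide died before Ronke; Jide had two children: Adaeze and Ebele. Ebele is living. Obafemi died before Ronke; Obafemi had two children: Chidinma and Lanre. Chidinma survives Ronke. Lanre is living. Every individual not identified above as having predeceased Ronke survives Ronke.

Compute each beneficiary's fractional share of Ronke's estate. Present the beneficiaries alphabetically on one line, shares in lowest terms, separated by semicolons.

There is no surviving spouse, so the entire estate passes to Ronke's descendants per capita at each generation.
No one at generation 1 (Zainab, Yetunde, Obafemi) is living; moving to the next generation.
At generation 2 (Bankole, Segun, Abiodun, Ifeoma, Chidinma, Lanre) there are 6 shares of (1)/6 = 1/6 each.
Living: Abiodun, Ifeoma, Chidinma, and Lanre — each takes 1/6.
Deceased: Bankole and Segun. Their combined 1/3 is pooled and carried to generation 3.
At generation 3 (Chukwudi, Dayo, Temitope, Morounke, Ngozi, Kehinde, Jide) there are 7 shares of (1/3)/7 = 1/21 each.
Living: Chukwudi, Temitope, Morounke, Ngozi, and Kehinde — each takes 1/21.
Deceased: Dayo and Jide. Their combined 2/21 is pooled and carried to generation 4.
At generation 4 (Uzoma, Folake, Adaeze, Ebele) there are 4 shares of (2/21)/4 = 1/42 each.
Living: Uzoma, Folake, Adaeze, and Ebele — each takes 1/42.

Abiodun 1/6; Adaeze 1/42; Chidinma 1/6; Chukwudi 1/21; Ebele 1/42; Folake 1/42; Ifeoma 1/6; Kehinde 1/21; Lanre 1/6; Morounke 1/21; Ngozi 1/21; Temitope 1/21; Uzoma 1/42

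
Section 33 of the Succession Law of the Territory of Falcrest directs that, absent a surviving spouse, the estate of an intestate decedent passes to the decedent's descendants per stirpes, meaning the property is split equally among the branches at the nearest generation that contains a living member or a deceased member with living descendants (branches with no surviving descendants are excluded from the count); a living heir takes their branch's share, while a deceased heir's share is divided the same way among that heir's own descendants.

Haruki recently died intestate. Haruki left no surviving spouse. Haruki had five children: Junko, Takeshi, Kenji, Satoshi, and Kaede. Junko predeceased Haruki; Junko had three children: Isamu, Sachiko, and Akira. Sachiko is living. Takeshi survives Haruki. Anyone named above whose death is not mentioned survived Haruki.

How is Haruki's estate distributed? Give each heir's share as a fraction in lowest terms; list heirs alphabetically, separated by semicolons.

There is no surviving spouse, so the entire estate passes to Haruki's descendants per stirpes.
The estate is divided into 5 equal shares of 1/5 among Junko, Takeshi, Kenji, Satoshi, Kaede.
Junko predeceased; the 1/5 allotted to Junko's branch passes to Junko's issue by representation.
The 1/5 is divided into 3 equal shares of 1/15 among Isamu, Sachiko, Akira.
Isamu is living and takes 1/15.
Sachiko is living and takes 1/15.
Akira is living and takes 1/15.
Takeshi is living and takes 1/5.
Kenji is living and takes 1/5.
Satoshi is living and takes 1/5.
Kaede is living and takes 1/5.

Akira 1/15; Isamu 1/15; Kaede 1/5; Kenji 1/5; Sachiko 1/15; Satoshi 1/5; Takeshi 1/5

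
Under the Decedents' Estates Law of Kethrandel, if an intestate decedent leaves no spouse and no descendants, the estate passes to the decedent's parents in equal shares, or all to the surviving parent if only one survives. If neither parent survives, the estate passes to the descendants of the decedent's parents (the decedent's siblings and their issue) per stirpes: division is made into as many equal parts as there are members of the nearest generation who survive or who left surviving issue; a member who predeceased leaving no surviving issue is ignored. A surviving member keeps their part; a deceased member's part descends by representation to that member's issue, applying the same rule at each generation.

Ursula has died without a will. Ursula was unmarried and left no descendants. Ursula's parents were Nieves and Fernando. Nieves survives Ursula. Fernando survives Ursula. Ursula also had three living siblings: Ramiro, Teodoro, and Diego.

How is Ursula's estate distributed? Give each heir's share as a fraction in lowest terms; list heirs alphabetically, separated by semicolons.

Fernando 1/2; Nieves 1/2

Both parents survive, so Nieves and Fernando each take 1/2. The siblings take nothing because a surviving parent has priority.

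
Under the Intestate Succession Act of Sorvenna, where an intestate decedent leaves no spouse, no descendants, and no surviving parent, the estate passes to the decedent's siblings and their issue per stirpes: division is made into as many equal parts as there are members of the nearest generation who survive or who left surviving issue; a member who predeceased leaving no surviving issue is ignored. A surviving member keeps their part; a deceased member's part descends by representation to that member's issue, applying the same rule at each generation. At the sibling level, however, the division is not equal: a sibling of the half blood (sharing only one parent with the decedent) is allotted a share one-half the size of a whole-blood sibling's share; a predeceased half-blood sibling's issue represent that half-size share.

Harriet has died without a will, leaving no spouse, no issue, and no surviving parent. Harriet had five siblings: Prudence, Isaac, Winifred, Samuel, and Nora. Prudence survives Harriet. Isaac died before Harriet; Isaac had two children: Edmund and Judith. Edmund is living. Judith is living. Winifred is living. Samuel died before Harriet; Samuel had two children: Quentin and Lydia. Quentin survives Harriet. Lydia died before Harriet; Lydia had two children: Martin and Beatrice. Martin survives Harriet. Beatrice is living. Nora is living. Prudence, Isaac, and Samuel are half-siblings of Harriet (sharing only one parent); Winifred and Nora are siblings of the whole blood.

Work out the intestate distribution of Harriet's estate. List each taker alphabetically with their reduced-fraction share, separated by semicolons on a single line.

No spouse, descendants, or parent survives, so the estate passes to Harriet's siblings per stirpes.
Half-blood siblings count for one-half the weight of whole-blood siblings at the initial division.
Dividing 1 in proportion to weights (total weight 7/2): Prudence (weight 1/2) → 1/7; Isaac (weight 1/2) → 1/7; Winifred (weight 1) → 2/7; Samuel (weight 1/2) → 1/7; Nora (weight 1) → 2/7.
Prudence is living and takes 1/7.
Isaac predeceased; the 1/7 allotted to Isaac's branch passes to Isaac's issue by representation.
The 1/7 is divided into 2 equal shares of 1/14 among Edmund, Judith.
Edmund is living and takes 1/14.
Judith is living and takes 1/14.
Winifred is living and takes 2/7.
Samuel predeceased; the 1/7 allotted to Samuel's branch passes to Samuel's issue by representation.
The 1/7 is divided into 2 equal shares of 1/14 among Quentin, Lydia.
Quentin is living and takes 1/14.
Lydia predeceased; the 1/14 allotted to Lydia's branch passes to Lydia's issue by representation.
The 1/14 is divided into 2 equal shares of 1/28 among Martin, Beatrice.
Martin is living and takes 1/28.
Beatrice is living and takes 1/28.
Nora is living and takes 2/7.

Beatrice 1/28; Edmund 1/14; Judith 1/14; Martin 1/28; Nora 2/7; Prudence 1/7; Quentin 1/14; Winifred 2/7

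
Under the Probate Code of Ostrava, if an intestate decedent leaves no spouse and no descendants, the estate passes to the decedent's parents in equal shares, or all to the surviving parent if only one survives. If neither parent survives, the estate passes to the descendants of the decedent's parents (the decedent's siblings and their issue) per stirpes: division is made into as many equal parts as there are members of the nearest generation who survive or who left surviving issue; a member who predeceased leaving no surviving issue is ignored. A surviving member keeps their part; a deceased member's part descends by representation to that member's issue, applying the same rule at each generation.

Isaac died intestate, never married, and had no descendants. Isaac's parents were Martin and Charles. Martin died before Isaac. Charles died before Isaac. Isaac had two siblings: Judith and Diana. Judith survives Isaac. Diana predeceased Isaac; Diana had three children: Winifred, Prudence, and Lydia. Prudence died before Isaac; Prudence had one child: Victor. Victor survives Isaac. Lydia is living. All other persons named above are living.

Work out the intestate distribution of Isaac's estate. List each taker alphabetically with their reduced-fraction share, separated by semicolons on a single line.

Neither parent survives and there are no descendants, so the estate passes to Isaac's siblings and their issue per stirpes.
The estate is divided into 2 equal shares of 1/2 among Judith, Diana.
Judith is living and takes 1/2.
Diana predeceased; the 1/2 allotted to Diana's branch passes to Diana's issue by representation.
The 1/2 is divided into 3 equal shares of 1/6 among Winifred, Prudence, Lydia.
Winifred is living and takes 1/6.
Prudence predeceased; the 1/6 allotted to Prudence's branch passes to Prudence's issue by representation.
Victor is the sole taker at this level and receives the full 1/6.
Lydia is living and takes 1/6.

Judith 1/2; Lydia 1/6; Victor 1/6; Winifred 1/6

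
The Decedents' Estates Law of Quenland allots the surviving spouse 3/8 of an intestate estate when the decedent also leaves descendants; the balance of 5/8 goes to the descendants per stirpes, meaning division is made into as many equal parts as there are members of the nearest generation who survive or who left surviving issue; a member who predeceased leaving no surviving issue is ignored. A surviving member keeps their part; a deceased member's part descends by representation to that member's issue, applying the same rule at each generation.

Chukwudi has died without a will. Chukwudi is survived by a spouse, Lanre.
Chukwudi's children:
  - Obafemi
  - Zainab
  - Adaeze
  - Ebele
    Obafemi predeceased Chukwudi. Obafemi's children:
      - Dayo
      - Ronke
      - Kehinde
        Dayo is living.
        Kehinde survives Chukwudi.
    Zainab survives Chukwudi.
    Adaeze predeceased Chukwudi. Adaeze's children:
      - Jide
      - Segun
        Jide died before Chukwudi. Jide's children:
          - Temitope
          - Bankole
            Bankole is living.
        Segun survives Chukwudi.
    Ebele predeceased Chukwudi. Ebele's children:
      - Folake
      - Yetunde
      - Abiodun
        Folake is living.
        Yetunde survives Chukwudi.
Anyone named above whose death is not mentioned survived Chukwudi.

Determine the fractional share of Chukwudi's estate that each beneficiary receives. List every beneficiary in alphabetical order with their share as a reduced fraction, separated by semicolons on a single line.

Abiodun 5/96; Bankole 5/128; Dayo 5/96; Folake 5/96; Kehinde 5/96; Lanre 3/8; Ronke 5/96; Segun 5/64; Temitope 5/128; Yetunde 5/96; Zainab 5/32

Lanre, as surviving spouse, takes 3/8.
The remaining 5/8 passes to Chukwudi's descendants per stirpes.
The 5/8 is divided into 4 equal shares of 5/32 among Obafemi, Zainab, Adaeze, Ebele.
Obafemi predeceased; the 5/32 allotted to Obafemi's branch passes to Obafemi's issue by representation.
The 5/32 is divided into 3 equal shares of 5/96 among Dayo, Ronke, Kehinde.
Dayo is living and takes 5/96.
Ronke is living and takes 5/96.
Kehinde is living and takes 5/96.
Zainab is living and takes 5/32.
Adaeze predeceased; the 5/32 allotted to Adaeze's branch passes to Adaeze's issue by representation.
The 5/32 is divided into 2 equal shares of 5/64 among Jide, Segun.
Jide predeceased; the 5/64 allotted to Jide's branch passes to Jide's issue by representation.
The 5/64 is divided into 2 equal shares of 5/128 among Temitope, Bankole.
Temitope is living and takes 5/128.
Bankole is living and takes 5/128.
Segun is living and takes 5/64.
Ebele predeceased; the 5/32 allotted to Ebele's branch passes to Ebele's issue by representation.
The 5/32 is divided into 3 equal shares of 5/96 among Folake, Yetunde, Abiodun.
Folake is living and takes 5/96.
Yetunde is living and takes 5/96.
Abiodun is living and takes 5/96.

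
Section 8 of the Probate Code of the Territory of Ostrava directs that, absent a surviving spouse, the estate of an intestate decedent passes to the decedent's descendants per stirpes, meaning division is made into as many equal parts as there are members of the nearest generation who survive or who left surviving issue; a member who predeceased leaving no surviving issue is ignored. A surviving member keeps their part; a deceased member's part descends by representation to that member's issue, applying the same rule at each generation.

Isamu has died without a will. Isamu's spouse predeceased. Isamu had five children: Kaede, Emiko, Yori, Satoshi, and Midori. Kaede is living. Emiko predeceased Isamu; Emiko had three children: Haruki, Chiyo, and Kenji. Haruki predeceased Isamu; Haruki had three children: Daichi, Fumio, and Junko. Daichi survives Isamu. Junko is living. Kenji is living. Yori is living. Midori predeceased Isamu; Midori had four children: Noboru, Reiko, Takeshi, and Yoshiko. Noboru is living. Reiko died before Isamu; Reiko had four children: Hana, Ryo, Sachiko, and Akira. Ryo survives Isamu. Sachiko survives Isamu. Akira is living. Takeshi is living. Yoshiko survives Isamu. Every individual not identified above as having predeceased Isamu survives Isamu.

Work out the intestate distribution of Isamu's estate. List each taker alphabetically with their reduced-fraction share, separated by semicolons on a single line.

Akira 1/80; Chiyo 1/15; Daichi 1/45; Fumio 1/45; Hana 1/80; Junko 1/45; Kaede 1/5; Kenji 1/15; Noboru 1/20; Ryo 1/80; Sachiko 1/80; Satoshi 1/5; Takeshi 1/20; Yori 1/5; Yoshiko 1/20

There is no surviving spouse, so the entire estate passes to Isamu's descendants per stirpes.
The estate is divided into 5 equal shares of 1/5 among Kaede, Emiko, Yori, Satoshi, Midori.
Kaede is living and takes 1/5.
Emiko predeceased; the 1/5 allotted to Emiko's branch passes to Emiko's issue by representation.
The 1/5 is divided into 3 equal shares of 1/15 among Haruki, Chiyo, Kenji.
Haruki predeceased; the 1/15 allotted to Haruki's branch passes to Haruki's issue by representation.
The 1/15 is divided into 3 equal shares of 1/45 among Daichi, Fumio, Junko.
Daichi is living and takes 1/45.
Fumio is living and takes 1/45.
Junko is living and takes 1/45.
Chiyo is living and takes 1/15.
Kenji is living and takes 1/15.
Yori is living and takes 1/5.
Satoshi is living and takes 1/5.
Midori predeceased; the 1/5 allotted to Midori's branch passes to Midori's issue by representation.
The 1/5 is divided into 4 equal shares of 1/20 among Noboru, Reiko, Takeshi, Yoshiko.
Noboru is living and takes 1/20.
Reiko predeceased; the 1/20 allotted to Reiko's branch passes to Reiko's issue by representation.
The 1/20 is divided into 4 equal shares of 1/80 among Hana, Ryo, Sachiko, Akira.
Hana is living and takes 1/80.
Ryo is living and takes 1/80.
Sachiko is living and takes 1/80.
Akira is living and takes 1/80.
Takeshi is living and takes 1/20.
Yoshiko is living and takes 1/20.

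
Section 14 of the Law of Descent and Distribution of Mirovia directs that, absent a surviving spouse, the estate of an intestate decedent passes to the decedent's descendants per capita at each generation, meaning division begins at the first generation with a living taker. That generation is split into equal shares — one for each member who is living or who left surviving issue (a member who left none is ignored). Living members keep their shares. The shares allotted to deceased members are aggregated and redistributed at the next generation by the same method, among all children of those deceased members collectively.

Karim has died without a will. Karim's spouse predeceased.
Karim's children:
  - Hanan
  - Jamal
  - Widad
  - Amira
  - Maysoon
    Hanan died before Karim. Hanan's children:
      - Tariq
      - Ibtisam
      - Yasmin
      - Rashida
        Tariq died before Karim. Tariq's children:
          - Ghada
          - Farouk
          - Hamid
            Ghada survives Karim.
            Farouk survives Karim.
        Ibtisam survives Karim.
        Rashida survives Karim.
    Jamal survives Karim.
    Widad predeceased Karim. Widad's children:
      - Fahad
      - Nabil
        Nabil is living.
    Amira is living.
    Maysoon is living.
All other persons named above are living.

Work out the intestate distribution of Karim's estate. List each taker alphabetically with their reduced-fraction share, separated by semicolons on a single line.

Amira 1/5; Fahad 1/15; Farouk 1/45; Ghada 1/45; Hamid 1/45; Ibtisam 1/15; Jamal 1/5; Maysoon 1/5; Nabil 1/15; Rashida 1/15; Yasmin 1/15

There is no surviving spouse, so the entire estate passes to Karim's descendants per capita at each generation.
At generation 1 (Hanan, Jamal, Widad, Amira, Maysoon) there are 5 shares of (1)/5 = 1/5 each.
Living: Jamal, Amira, and Maysoon — each takes 1/5.
Deceased: Hanan and Widad. Their combined 2/5 is pooled and carried to generation 2.
At generation 2 (Tariq, Ibtisam, Yasmin, Rashida, Fahad, Nabil) there are 6 shares of (2/5)/6 = 1/15 each.
Living: Ibtisam, Yasmin, Rashida, Fahad, and Nabil — each takes 1/15.
Deceased: Tariq. That 1/15 share is carried to generation 3.
At generation 3 (Ghada, Farouk, Hamid) there are 3 shares of (1/15)/3 = 1/45 each.
Living: Ghada, Farouk, and Hamid — each takes 1/45.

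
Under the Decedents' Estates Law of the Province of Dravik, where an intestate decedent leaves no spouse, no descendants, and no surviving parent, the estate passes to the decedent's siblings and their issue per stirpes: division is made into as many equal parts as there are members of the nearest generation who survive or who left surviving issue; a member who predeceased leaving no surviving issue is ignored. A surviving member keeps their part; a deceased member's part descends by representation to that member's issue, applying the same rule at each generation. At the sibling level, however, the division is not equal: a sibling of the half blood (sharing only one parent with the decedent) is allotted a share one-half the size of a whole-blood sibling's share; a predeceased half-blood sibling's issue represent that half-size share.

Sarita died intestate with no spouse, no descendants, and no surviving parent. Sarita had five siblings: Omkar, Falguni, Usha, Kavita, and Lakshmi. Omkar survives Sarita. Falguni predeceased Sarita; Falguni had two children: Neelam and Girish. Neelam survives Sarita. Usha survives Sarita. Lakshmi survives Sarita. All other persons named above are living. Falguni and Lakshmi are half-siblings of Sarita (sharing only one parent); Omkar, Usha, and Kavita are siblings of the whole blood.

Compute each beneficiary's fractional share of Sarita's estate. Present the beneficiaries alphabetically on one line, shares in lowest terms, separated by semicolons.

Girish 1/16; Kavita 1/4; Lakshmi 1/8; Neelam 1/16; Omkar 1/4; Usha 1/4

No spouse, descendants, or parent survives, so the estate passes to Sarita's siblings per stirpes.
Half-blood siblings count for one-half the weight of whole-blood siblings at the initial division.
Dividing 1 in proportion to weights (total weight 4): Omkar (weight 1) → 1/4; Falguni (weight 1/2) → 1/8; Usha (weight 1) → 1/4; Kavita (weight 1) → 1/4; Lakshmi (weight 1/2) → 1/8.
Omkar is living and takes 1/4.
Falguni predeceased; the 1/8 allotted to Falguni's branch passes to Falguni's issue by representation.
The 1/8 is divided into 2 equal shares of 1/16 among Neelam, Girish.
Neelam is living and takes 1/16.
Girish is living and takes 1/16.
Usha is living and takes 1/4.
Kavita is living and takes 1/4.
Lakshmi is living and takes 1/8.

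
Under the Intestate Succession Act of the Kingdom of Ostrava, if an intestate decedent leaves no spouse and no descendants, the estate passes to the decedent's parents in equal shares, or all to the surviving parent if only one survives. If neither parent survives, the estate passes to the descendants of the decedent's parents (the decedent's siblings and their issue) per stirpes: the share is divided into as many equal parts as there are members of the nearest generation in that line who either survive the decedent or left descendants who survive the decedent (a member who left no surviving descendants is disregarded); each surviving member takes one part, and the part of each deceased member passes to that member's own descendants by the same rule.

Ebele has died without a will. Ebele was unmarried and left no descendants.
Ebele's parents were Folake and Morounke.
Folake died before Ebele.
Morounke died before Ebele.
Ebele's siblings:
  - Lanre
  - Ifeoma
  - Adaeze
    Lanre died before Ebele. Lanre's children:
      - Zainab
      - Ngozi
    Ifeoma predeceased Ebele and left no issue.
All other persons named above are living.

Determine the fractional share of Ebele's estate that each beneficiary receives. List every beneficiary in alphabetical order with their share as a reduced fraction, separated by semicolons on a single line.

Neither parent survives and there are no descendants, so the estate passes to Ebele's siblings and their issue per stirpes.
Ifeoma left no surviving issue, so that branch lapses and is disregarded.
The estate is divided into 2 equal shares of 1/2 among Lanre, Adaeze.
Lanre predeceased; the 1/2 allotted to Lanre's branch passes to Lanre's issue by representation.
The 1/2 is divided into 2 equal shares of 1/4 among Zainab, Ngozi.
Zainab is living and takes 1/4.
Ngozi is living and takes 1/4.
Adaeze is living and takes 1/2.

Adaeze 1/2; Ngozi 1/4; Zainab 1/4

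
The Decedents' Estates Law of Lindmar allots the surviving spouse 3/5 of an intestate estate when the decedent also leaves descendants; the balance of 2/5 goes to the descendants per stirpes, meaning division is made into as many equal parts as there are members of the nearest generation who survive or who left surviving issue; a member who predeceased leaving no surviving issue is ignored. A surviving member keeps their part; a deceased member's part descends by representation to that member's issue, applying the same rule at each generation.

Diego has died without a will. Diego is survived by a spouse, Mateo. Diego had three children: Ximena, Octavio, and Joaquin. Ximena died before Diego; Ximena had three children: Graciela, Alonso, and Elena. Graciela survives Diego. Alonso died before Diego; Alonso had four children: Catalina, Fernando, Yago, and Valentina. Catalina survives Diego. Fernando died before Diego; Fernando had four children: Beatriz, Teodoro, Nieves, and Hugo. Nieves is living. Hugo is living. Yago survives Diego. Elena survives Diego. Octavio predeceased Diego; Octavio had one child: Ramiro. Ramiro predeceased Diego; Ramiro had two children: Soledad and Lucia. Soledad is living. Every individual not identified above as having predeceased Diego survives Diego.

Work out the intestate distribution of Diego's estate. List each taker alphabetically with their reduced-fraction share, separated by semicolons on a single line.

Mateo, as surviving spouse, takes 3/5.
The remaining 2/5 passes to Diego's descendants per stirpes.
The 2/5 is divided into 3 equal shares of 2/15 among Ximena, Octavio, Joaquin.
Ximena predeceased; the 2/15 allotted to Ximena's branch passes to Ximena's issue by representation.
The 2/15 is divided into 3 equal shares of 2/45 among Graciela, Alonso, Elena.
Graciela is living and takes 2/45.
Alonso predeceased; the 2/45 allotted to Alonso's branch passes to Alonso's issue by representation.
The 2/45 is divided into 4 equal shares of 1/90 among Catalina, Fernando, Yago, Valentina.
Catalina is living and takes 1/90.
Fernando predeceased; the 1/90 allotted to Fernando's branch passes to Fernando's issue by representation.
The 1/90 is divided into 4 equal shares of 1/360 among Beatriz, Teodoro, Nieves, Hugo.
Beatriz is living and takes 1/360.
Teodoro is living and takes 1/360.
Nieves is living and takes 1/360.
Hugo is living and takes 1/360.
Yago is living and takes 1/90.
Valentina is living and takes 1/90.
Elena is living and takes 2/45.
Octavio predeceased; the 2/15 allotted to Octavio's branch passes to Octavio's issue by representation.
Ramiro's line is the sole branch at this level, so the full 2/15 passes to Ramiro's issue by representation.
The 2/15 is divided into 2 equal shares of 1/15 among Soledad, Lucia.
Soledad is living and takes 1/15.
Lucia is living and takes 1/15.
Joaquin is living and takes 2/15.

Beatriz 1/360; Catalina 1/90; Elena 2/45; Graciela 2/45; Hugo 1/360; Joaquin 2/15; Lucia 1/15; Mateo 3/5; Nieves 1/360; Soledad 1/15; Teodoro 1/360; Valentina 1/90; Yago 1/90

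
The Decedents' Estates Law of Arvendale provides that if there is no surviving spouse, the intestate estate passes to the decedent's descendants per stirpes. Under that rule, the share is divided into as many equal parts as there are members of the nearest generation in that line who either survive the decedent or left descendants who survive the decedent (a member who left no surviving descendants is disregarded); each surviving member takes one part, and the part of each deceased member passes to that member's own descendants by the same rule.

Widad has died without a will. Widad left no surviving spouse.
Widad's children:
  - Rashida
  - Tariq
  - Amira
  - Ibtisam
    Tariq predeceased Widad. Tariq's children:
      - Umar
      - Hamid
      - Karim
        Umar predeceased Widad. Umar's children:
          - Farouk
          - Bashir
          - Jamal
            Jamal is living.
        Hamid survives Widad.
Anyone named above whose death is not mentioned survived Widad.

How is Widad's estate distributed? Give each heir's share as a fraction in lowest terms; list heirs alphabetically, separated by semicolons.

Amira 1/4; Bashir 1/36; Farouk 1/36; Hamid 1/12; Ibtisam 1/4; Jamal 1/36; Karim 1/12; Rashida 1/4

There is no surviving spouse, so the entire estate passes to Widad's descendants per stirpes.
The estate is divided into 4 equal shares of 1/4 among Rashida, Tariq, Amira, Ibtisam.
Rashida is living and takes 1/4.
Tariq predeceased; the 1/4 allotted to Tariq's branch passes to Tariq's issue by representation.
The 1/4 is divided into 3 equal shares of 1/12 among Umar, Hamid, Karim.
Umar predeceased; the 1/12 allotted to Umar's branch passes to Umar's issue by representation.
The 1/12 is divided into 3 equal shares of 1/36 among Farouk, Bashir, Jamal.
Farouk is living and takes 1/36.
Bashir is living and takes 1/36.
Jamal is living and takes 1/36.
Hamid is living and takes 1/12.
Karim is living and takes 1/12.
Amira is living and takes 1/4.
Ibtisam is living and takes 1/4.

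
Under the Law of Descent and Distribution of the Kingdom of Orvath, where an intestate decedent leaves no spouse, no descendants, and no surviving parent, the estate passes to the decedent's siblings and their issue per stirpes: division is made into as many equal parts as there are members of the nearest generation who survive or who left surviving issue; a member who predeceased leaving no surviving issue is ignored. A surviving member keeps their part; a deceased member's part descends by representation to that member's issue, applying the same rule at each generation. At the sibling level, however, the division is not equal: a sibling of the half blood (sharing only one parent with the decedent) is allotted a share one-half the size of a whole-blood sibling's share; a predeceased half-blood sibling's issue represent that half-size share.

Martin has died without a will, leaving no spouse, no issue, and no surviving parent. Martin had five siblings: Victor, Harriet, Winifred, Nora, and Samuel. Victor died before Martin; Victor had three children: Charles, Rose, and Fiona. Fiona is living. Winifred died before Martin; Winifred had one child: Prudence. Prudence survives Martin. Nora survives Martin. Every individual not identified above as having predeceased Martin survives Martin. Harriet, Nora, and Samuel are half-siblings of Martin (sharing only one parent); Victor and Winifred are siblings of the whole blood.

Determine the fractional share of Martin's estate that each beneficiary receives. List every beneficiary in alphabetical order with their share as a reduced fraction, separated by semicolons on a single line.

No spouse, descendants, or parent survives, so the estate passes to Martin's siblings per stirpes.
Half-blood siblings count for one-half the weight of whole-blood siblings at the initial division.
Dividing 1 in proportion to weights (total weight 7/2): Victor (weight 1) → 2/7; Harriet (weight 1/2) → 1/7; Winifred (weight 1) → 2/7; Nora (weight 1/2) → 1/7; Samuel (weight 1/2) → 1/7.
Victor predeceased; the 2/7 allotted to Victor's branch passes to Victor's issue by representation.
The 2/7 is divided into 3 equal shares of 2/21 among Charles, Rose, Fiona.
Charles is living and takes 2/21.
Rose is living and takes 2/21.
Fiona is living and takes 2/21.
Harriet is living and takes 1/7.
Winifred predeceased; the 2/7 allotted to Winifred's branch passes to Winifred's issue by representation.
Prudence is the sole taker at this level and receives the full 2/7.
Nora is living and takes 1/7.
Samuel is living and takes 1/7.

Charles 2/21; Fiona 2/21; Harriet 1/7; Nora 1/7; Prudence 2/7; Rose 2/21; Samuel 1/7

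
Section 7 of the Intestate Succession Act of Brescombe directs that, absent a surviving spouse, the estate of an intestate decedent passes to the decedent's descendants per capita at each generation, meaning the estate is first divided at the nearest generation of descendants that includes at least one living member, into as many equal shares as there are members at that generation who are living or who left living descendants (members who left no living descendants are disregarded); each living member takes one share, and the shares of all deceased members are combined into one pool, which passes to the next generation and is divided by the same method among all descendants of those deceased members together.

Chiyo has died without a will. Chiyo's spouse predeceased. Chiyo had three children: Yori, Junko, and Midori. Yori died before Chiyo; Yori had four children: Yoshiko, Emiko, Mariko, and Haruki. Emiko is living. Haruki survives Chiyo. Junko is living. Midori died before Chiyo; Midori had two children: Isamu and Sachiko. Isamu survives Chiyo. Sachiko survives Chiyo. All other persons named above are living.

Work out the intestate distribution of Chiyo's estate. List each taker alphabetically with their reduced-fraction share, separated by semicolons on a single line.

Emiko 1/9; Haruki 1/9; Isamu 1/9; Junko 1/3; Mariko 1/9; Sachiko 1/9; Yoshiko 1/9

There is no surviving spouse, so the entire estate passes to Chiyo's descendants per capita at each generation.
At generation 1 (Yori, Junko, Midori) there are 3 shares of (1)/3 = 1/3 each.
Living: Junko — each takes 1/3.
Deceased: Yori and Midori. Their combined 2/3 is pooled and carried to generation 2.
At generation 2 (Yoshiko, Emiko, Mariko, Haruki, Isamu, Sachiko) there are 6 shares of (2/3)/6 = 1/9 each.
Living: Yoshiko, Emiko, Mariko, Haruki, Isamu, and Sachiko — each takes 1/9.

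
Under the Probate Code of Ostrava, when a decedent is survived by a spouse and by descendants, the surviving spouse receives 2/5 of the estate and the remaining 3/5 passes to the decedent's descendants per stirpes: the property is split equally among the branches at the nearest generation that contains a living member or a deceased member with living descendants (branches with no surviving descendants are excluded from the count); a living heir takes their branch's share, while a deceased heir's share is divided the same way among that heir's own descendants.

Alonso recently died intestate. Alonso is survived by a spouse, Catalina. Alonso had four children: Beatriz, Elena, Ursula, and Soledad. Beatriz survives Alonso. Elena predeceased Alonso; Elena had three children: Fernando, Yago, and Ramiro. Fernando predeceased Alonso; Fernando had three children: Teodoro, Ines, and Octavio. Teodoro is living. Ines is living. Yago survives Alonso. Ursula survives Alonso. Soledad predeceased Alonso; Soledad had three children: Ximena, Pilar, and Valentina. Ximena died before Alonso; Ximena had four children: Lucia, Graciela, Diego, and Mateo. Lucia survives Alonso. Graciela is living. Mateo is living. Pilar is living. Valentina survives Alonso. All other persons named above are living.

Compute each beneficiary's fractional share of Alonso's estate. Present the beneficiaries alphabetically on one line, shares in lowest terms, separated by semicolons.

Catalina, as surviving spouse, takes 2/5.
The remaining 3/5 passes to Alonso's descendants per stirpes.
The 3/5 is divided into 4 equal shares of 3/20 among Beatriz, Elena, Ursula, Soledad.
Beatriz is living and takes 3/20.
Elena predeceased; the 3/20 allotted to Elena's branch passes to Elena's issue by representation.
The 3/20 is divided into 3 equal shares of 1/20 among Fernando, Yago, Ramiro.
Fernando predeceased; the 1/20 allotted to Fernando's branch passes to Fernando's issue by representation.
The 1/20 is divided into 3 equal shares of 1/60 among Teodoro, Ines, Octavio.
Teodoro is living and takes 1/60.
Ines is living and takes 1/60.
Octavio is living and takes 1/60.
Yago is living and takes 1/20.
Ramiro is living and takes 1/20.
Ursula is living and takes 3/20.
Soledad predeceased; the 3/20 allotted to Soledad's branch passes to Soledad's issue by representation.
The 3/20 is divided into 3 equal shares of 1/20 among Ximena, Pilar, Valentina.
Ximena predeceased; the 1/20 allotted to Ximena's branch passes to Ximena's issue by representation.
The 1/20 is divided into 4 equal shares of 1/80 among Lucia, Graciela, Diego, Mateo.
Lucia is living and takes 1/80.
Graciela is living and takes 1/80.
Diego is living and takes 1/80.
Mateo is living and takes 1/80.
Pilar is living and takes 1/20.
Valentina is living and takes 1/20.

Beatriz 3/20; Catalina 2/5; Diego 1/80; Graciela 1/80; Ines 1/60; Lucia 1/80; Mateo 1/80; Octavio 1/60; Pilar 1/20; Ramiro 1/20; Teodoro 1/60; Ursula 3/20; Valentina 1/20; Yago 1/20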